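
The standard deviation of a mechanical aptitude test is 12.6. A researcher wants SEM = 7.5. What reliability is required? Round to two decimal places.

0.65

r = 1 − (SEM / SD)² = 1 − (7.5000 / 12.6)² ≈ 1 − 0.3543 ≈ 0.6457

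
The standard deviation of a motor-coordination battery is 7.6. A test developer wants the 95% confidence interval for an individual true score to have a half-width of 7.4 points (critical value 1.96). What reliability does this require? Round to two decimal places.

Required SEM = 7.4 / 1.96 ≈ 3.7755
r = 1 − (3.7755/7.6)² ≈ 1 − 0.2468 ≈ 0.7532

0.75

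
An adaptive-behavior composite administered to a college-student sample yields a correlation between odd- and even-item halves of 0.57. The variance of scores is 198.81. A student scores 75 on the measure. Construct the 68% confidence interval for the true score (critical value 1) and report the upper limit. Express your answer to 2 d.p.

σ = 198.81^(1/2) = 14.100
Full-length reliability (Spearman-Brown) = 2(0.57)/(1+0.57) ≈ 0.726
The standard error of measurement is 14.100*√(1 − 0.726) ≈ 14.100*0.523 ≈ 7.379.
1 * SEM ≈ 7.379
Upper bound: 75 + 7.379 = 82.379

82.38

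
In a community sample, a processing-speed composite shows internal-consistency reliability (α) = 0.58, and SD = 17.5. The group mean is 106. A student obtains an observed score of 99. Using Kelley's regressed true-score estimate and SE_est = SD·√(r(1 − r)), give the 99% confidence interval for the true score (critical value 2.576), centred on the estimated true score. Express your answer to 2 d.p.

T̂ = r·X + (1 − r)·M = 0.5800*99 + 0.4200*106 = 57.4200 + 44.5200 ≈ 101.9400
SE_est = 17.5000*√(0.5800*0.4200) ≈ 8.6373
99% CI: 101.9400 ± 22.2496 ≈ (79.6904, 124.1896)

[79.69, 124.19]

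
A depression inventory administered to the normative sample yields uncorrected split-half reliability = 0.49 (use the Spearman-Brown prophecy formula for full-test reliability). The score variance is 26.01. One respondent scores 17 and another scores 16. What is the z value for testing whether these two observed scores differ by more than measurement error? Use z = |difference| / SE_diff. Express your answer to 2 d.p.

0.24

σ = 26.01^(1/2) = 5.1000
Spearman-Brown: r = 2(0.49) / (1 + 0.49) = 0.9800 / 1.4900 ≃ 0.6577
The standard error of measurement is 5.1000·√(1 − 0.6577) ≃ 5.1000·0.5850 ≃ 2.9837.
SE_diff = √2 · SEM ≃ 4.2197
z = |17 − 16| / 4.2197 = 1 / 4.2197 ≃ 0.2370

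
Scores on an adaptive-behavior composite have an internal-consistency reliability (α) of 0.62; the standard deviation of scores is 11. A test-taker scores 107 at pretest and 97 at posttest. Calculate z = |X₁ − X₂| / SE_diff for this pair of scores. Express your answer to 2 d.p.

SEM = 11.00000 · √(1 − 0.62000) = 11.00000 · √0.38000 ≈ 11.00000 · 0.61644 ≈ 6.78086
SE_diff = SEM · √2 ≈ 6.78086 · 1.41421 ≈ 9.58958
z = |107 − 97| / 9.58958 = 10 / 9.58958 ≈ 1.04280

1.04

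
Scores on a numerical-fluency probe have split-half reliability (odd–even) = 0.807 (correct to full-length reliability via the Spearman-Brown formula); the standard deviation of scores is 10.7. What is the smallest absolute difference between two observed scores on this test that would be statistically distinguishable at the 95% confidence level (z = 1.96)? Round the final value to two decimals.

Full-length reliability (Spearman-Brown) = 2(0.807)/(1+0.807) ≈ 0.893
The standard error of measurement is 10.700×√(1 − 0.893) ≈ 10.700×0.327 ≈ 3.497.
SE_diff = SEM × √2 ≈ 3.497 × 1.414 ≈ 4.945
Smallest detectable difference = 1.96×4.945 ≈ 9.693

9.69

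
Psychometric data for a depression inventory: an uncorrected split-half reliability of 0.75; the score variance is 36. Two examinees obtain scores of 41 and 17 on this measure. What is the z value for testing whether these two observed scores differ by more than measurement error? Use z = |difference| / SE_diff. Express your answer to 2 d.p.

SD = √36 ≃ 6.000
Full-length reliability (Spearman-Brown) = 2(0.75)/(1+0.75) ≃ 0.857
The standard error of measurement is 6.000·√(1 − 0.857) ≃ 6.000·0.378 ≃ 2.268.
Standard error of the difference = 2.268·√2 ≃ 3.207
z = 24 / 3.207 ≃ 7.483

7.48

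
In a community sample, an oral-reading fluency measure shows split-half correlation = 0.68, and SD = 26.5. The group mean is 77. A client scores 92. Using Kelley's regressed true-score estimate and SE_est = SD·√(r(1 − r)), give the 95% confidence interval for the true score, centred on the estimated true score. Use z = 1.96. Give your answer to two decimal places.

Spearman-Brown: r = 2(0.68) / (1 + 0.68) = 1.360 / 1.680 ≃ 0.810
T̂ = r·X + (1 − r)·M = 0.810*92 + 0.190*77 ≃ 74.476 + 14.667 ≃ 89.143
SE_est = SD * √(r(1 − r)) = 26.500 * √0.154 ≃ 26.500 * 0.393 ≃ 10.406
95% CI: 89.143 ± 20.396 ≃ (68.747, 109.538)

[68.75, 109.54]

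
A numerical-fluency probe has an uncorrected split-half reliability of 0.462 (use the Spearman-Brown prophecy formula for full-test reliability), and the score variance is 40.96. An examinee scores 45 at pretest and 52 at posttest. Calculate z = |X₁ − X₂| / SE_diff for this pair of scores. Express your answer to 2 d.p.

SD = √40.96 = 6.4000
r_full = 2·0.462 / (1 + 0.462) ≈ 0.6320
The standard error of measurement is 6.4000·√(1 − 0.6320) ≈ 6.4000·0.6066 ≈ 3.8824.
Standard error of the difference = 3.8824·√2 ≈ 5.4905
z = 7 / 5.4905 ≈ 1.2749

1.27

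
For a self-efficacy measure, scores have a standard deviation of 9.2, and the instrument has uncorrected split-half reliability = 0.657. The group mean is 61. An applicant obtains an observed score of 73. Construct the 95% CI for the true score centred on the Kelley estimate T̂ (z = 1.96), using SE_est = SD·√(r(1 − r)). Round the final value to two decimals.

Spearman-Brown: r = 2(0.657) / (1 + 0.657) = 1.3140 / 1.6570 ≃ 0.7930
Estimated true score = 0.7930×73 + (1 − 0.7930)×61 ≃ 70.5160
SE_est = SD × √(r(1 − r)) = 9.2000 × √0.1642 ≃ 9.2000 × 0.4052 ≃ 3.7274
95% CI: 70.5160 ± 7.3058 ≃ (63.2102, 77.8218)

[63.21, 77.82]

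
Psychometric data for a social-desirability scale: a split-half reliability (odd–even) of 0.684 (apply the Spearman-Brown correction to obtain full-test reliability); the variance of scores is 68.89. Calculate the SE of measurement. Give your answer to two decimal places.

σ = 68.89^(1/2) = 8.300
r_full = 2·0.684 / (1 + 0.684) ≃ 0.812
SEM = 8.300 × √(1 − 0.812) = 8.300 × √0.188 ≃ 8.300 × 0.433 ≃ 3.595

3.60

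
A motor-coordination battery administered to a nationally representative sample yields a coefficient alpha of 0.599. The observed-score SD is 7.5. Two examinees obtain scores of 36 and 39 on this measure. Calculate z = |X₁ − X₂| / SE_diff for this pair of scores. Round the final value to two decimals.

SEM = 7.500 * √(1 − 0.599) = 7.500 * √0.401 ≈ 7.500 * 0.633 ≈ 4.749
SE_diff = √2 * SEM ≈ 6.717
z = 3 / 6.717 ≈ 0.447

0.45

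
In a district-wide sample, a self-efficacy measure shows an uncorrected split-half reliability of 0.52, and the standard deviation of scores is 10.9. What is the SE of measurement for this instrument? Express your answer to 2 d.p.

Full-length reliability (Spearman-Brown) = 2(0.52)/(1+0.52) ≈ 0.6842
SEM = 10.9000·√(1 − 0.6842) ≈ 6.1253

6.13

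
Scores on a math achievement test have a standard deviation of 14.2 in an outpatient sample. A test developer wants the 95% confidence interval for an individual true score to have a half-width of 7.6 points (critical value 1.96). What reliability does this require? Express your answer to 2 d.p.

Required SEM = 7.6 / 1.96 ≃ 3.8776
r = 1 − (SEM / SD)² = 1 − (3.8776 / 14.2)² ≃ 1 − 0.0746 ≃ 0.9254

0.93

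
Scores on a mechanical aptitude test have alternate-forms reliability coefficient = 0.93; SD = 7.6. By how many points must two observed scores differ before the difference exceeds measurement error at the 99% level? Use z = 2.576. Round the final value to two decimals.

7.33

SEM = 7.6000 * √(1 − 0.9300) = 7.6000 * √0.0700 ≈ 7.6000 * 0.2646 ≈ 2.0108
SE_diff = SEM * √2 ≈ 2.0108 * 1.4142 ≈ 2.8437
Smallest detectable difference = 2.576*2.8437 ≈ 7.3253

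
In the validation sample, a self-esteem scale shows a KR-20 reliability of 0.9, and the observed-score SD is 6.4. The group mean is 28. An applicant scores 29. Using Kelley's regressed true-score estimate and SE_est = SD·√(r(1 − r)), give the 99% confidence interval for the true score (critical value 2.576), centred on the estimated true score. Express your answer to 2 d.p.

T̂ = r·X + (1 − r)·M = 0.90000×29 + 0.10000×28 = 26.10000 + 2.80000 ≈ 28.90000
SE_est = SD × √(r(1 − r)) = 6.40000 × √0.09000 ≈ 6.40000 × 0.30000 ≈ 1.92000
CI = 28.90000 ± 2.576 × 1.92000 → [23.95408, 33.84592]

[23.95, 33.85]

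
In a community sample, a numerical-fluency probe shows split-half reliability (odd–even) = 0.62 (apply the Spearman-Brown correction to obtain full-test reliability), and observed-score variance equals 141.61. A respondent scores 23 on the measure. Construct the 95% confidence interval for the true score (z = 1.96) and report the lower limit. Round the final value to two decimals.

11.70

σ = 141.61^(1/2) = 11.9000
Full-length reliability (Spearman-Brown) = 2(0.62)/(1+0.62) ≈ 0.7654
The standard error of measurement is 11.9000×√(1 − 0.7654) ≈ 11.9000×0.4843 ≈ 5.7634.
Half-width = 1.96×5.7634 ≈ 11.2963
Lower bound: 23 − 11.2963 = 11.7037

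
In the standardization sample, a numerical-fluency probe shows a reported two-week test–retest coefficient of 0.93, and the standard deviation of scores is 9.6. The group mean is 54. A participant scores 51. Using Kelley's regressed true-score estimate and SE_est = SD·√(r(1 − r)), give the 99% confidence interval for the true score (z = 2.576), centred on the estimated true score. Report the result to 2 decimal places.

T̂ = r·X + (1 − r)·M = 0.930*51 + 0.070*54 = 47.430 + 3.780 ≃ 51.210
SE_est = SD * √(r(1 − r)) = 9.600 * √0.065 ≃ 9.600 * 0.255 ≃ 2.449
CI = 51.210 ± 2.576 * 2.449 → [44.900, 57.520]

[44.90, 57.52]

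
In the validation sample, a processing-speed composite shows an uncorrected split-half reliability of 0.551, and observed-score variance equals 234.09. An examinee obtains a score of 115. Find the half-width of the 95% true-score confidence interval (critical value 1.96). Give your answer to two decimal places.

16.13

SD = √234.09 = 15.3000
Full-length reliability (Spearman-Brown) = 2(0.551)/(1+0.551) ≈ 0.7105
The standard error of measurement is 15.3000*√(1 − 0.7105) ≈ 15.3000*0.5380 ≈ 8.2321.
Margin = 1.96 * 8.2321 ≈ 16.1348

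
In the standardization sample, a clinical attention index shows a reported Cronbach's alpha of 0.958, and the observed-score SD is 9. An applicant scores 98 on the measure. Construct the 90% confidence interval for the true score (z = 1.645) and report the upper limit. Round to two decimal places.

101.03

SEM = 9.0000×√(1 − 0.9580) ≈ 1.8445
Half-width = 1.645×1.8445 ≈ 3.0341
Upper limit = 98 + 3.0341 ≈ 101.0341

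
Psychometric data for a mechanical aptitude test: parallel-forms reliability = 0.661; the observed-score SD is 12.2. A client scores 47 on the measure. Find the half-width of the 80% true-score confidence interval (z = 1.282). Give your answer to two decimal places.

SEM = 12.20000 × √(1 − 0.66100) = 12.20000 × √0.33900 ≈ 12.20000 × 0.58224 ≈ 7.10329
1.282 × SEM ≈ 9.10642

9.11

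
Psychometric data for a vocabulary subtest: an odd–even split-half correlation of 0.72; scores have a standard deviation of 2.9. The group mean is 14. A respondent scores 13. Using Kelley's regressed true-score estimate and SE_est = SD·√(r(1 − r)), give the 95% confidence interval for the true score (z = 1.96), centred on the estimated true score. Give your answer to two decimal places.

r_full = 2·0.72 / (1 + 0.72) ≈ 0.83721
T̂ = 0.83721(13) + 0.16279(14) ≈ 13.16279
SE_est = 2.90000·√[r(1 − r)] ≈ 1.07061
CI = 13.16279 ± 1.96 · 1.07061 → [11.06440, 15.26118]

[11.06, 15.26]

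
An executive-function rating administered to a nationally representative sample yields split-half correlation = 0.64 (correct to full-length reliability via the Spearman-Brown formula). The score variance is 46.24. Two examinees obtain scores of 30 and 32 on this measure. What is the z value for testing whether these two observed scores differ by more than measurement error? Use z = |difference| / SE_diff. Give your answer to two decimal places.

0.44

σ = 46.24^(1/2) = 6.8000
Spearman-Brown: r = 2(0.64) / (1 + 0.64) = 1.2800 / 1.6400 ≈ 0.7805
The standard error of measurement is 6.8000·√(1 − 0.7805) ≈ 6.8000·0.4685 ≈ 3.1859.
SE_diff = SEM · √2 ≈ 3.1859 · 1.4142 ≈ 4.5056
z = 2 / 4.5056 ≈ 0.4439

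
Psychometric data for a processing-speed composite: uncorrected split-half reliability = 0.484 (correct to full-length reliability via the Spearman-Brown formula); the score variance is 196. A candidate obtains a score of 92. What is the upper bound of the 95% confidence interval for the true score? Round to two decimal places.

SD = √196 ≈ 14.0000
r_full = 2·0.484 / (1 + 0.484) ≈ 0.6523
SEM = 14.0000·√(1 − 0.6523) ≈ 8.2554
1.96 · SEM ≈ 16.1805
Upper bound: 92 + 16.1805 = 108.1805

108.18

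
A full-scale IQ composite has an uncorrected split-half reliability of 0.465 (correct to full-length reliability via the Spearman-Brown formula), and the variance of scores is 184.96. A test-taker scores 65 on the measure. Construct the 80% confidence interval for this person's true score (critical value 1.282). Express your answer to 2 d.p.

[54.46, 75.54]

SD = √184.96 ≈ 13.6000
Spearman-Brown: r = 2(0.465) / (1 + 0.465) = 0.9300 / 1.4650 ≈ 0.6348
SEM = 13.6000 · √(1 − 0.6348) = 13.6000 · √0.3652 ≈ 13.6000 · 0.6043 ≈ 8.2186
1.282 · SEM ≈ 10.5362
CI = 65 ± 10.5362 → [54.4638, 75.5362]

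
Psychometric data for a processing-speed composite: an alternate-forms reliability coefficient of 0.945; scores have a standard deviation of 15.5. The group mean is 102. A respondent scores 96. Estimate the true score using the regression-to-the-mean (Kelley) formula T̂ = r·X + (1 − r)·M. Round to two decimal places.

96.33

T̂ = 0.9450(96) + 0.0550(102) ≈ 96.3300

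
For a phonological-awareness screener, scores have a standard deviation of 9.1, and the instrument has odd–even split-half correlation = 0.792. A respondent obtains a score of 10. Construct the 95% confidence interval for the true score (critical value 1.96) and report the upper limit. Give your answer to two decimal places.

16.08

r_full = 2·0.792 / (1 + 0.792) ≃ 0.884
SEM = 9.100 · √(1 − 0.884) = 9.100 · √0.116 ≃ 9.100 · 0.341 ≃ 3.100
1.96 · SEM ≃ 6.077
Upper limit = 10 + 6.077 ≃ 16.077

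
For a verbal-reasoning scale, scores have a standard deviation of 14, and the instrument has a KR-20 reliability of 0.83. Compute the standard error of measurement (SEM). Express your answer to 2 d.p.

The standard error of measurement is 14.0000*√(1 − 0.8300) ≈ 14.0000*0.4123 ≈ 5.7723.

5.77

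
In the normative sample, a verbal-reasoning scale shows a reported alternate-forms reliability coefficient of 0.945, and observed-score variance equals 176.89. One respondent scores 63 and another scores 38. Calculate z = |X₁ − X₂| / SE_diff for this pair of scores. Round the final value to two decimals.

5.67

SD = √176.89 = 13.300
The standard error of measurement is 13.300×√(1 − 0.945) ≈ 13.300×0.235 ≈ 3.119.
Standard error of the difference = 3.119·√2 ≈ 4.411
z = |63 − 38| / 4.411 = 25 / 4.411 ≈ 5.668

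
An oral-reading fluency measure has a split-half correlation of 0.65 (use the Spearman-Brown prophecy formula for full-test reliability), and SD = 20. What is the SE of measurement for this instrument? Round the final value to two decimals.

9.21

Full-length reliability (Spearman-Brown) = 2(0.65)/(1+0.65) ≃ 0.7879
SEM = 20.0000 × √(1 − 0.7879) = 20.0000 × √0.2121 ≃ 20.0000 × 0.4606 ≃ 9.2113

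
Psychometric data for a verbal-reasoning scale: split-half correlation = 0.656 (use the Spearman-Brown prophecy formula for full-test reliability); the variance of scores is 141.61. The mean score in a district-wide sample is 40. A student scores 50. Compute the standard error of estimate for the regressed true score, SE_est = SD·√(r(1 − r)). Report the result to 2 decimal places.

σ = 141.61^(1/2) = 11.900
r_full = 2·0.656 / (1 + 0.656) ≈ 0.792
SE_est = SD · √(r(1 − r)) = 11.900 · √0.165 ≈ 11.900 · 0.406 ≈ 4.828

4.83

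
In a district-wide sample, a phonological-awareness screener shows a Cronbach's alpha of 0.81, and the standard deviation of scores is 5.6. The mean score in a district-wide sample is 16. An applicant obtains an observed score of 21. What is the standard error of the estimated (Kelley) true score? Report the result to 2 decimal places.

2.20

SE_est = 5.600·√(0.810·0.190) ≈ 2.197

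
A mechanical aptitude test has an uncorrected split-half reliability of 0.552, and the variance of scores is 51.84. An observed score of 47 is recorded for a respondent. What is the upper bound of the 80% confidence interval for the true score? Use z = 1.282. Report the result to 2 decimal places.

51.96

σ = 51.84^(1/2) = 7.200
Spearman-Brown: r = 2(0.552) / (1 + 0.552) = 1.104 / 1.552 ≈ 0.711
SEM = 7.200 × √(1 − 0.711) = 7.200 × √0.289 ≈ 7.200 × 0.537 ≈ 3.868
1.282 × SEM ≈ 4.959
Upper bound: 47 + 4.959 = 51.959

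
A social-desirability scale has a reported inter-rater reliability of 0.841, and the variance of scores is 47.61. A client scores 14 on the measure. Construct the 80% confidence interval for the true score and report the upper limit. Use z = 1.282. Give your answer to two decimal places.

σ = 47.61^(1/2) = 6.9000
The standard error of measurement is 6.9000·√(1 − 0.8410) ≃ 6.9000·0.3987 ≃ 2.7514.
Margin = 1.282 · 2.7514 ≃ 3.5272
Upper bound: 14 + 3.5272 = 17.5272

17.53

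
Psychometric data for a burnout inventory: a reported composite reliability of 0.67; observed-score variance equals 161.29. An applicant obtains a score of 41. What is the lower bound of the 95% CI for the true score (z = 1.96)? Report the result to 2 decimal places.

SD = √161.29 ≈ 12.7000
SEM = 12.7000×√(1 − 0.6700) ≈ 7.2956
Margin = 1.96 × 7.2956 ≈ 14.2994
Lower limit = 41 − 14.2994 ≈ 26.7006

26.70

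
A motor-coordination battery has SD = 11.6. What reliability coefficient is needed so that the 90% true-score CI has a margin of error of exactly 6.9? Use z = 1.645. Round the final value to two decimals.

Required SEM = 6.9 / 1.645 ≈ 4.1945
r = 1 − (SEM / SD)² = 1 − (4.1945 / 11.6)² ≈ 1 − 0.1308 ≈ 0.8692

0.87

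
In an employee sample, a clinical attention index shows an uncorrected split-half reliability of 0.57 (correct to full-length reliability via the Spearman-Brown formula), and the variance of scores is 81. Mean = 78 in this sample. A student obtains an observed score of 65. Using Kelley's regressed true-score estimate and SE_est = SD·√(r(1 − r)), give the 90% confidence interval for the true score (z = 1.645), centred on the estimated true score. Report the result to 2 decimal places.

SD = √81 ≈ 9.000
r_full = 2·0.57 / (1 + 0.57) ≈ 0.726
Estimated true score = 0.726·65 + (1 − 0.726)·78 ≈ 68.561
SE_est = SD · √(r(1 − r)) = 9.000 · √0.199 ≈ 9.000 · 0.446 ≈ 4.014
CI = 68.561 ± 1.645 · 4.014 → [61.958, 75.163]

[61.96, 75.16]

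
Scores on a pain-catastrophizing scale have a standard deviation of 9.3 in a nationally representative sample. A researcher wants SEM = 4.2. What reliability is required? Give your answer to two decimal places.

0.80

r = 1 − (4.200/9.3)² ≈ 1 − 0.204 ≈ 0.796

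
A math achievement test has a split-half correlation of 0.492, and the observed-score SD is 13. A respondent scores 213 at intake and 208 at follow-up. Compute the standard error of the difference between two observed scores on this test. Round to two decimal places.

10.73

Spearman-Brown: r = 2(0.492) / (1 + 0.492) = 0.984 / 1.492 ≈ 0.660
SEM = 13.000 · √(1 − 0.660) = 13.000 · √0.340 ≈ 13.000 · 0.584 ≈ 7.586
Standard error of the difference = 7.586·√2 ≈ 10.728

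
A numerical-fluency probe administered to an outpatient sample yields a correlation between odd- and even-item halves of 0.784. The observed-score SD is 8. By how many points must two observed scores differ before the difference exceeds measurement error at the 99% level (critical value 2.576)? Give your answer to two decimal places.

10.14

r_full = 2·0.784 / (1 + 0.784) ≈ 0.879
SEM = 8.000*√(1 − 0.879) ≈ 2.784
SE_diff = SEM * √2 ≈ 2.784 * 1.414 ≈ 3.937
Smallest detectable difference = 2.576*3.937 ≈ 10.141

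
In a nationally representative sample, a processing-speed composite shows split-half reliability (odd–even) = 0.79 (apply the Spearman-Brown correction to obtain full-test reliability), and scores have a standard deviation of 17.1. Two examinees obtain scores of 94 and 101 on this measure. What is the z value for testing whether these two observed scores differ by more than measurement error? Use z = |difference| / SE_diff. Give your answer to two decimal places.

Full-length reliability (Spearman-Brown) = 2(0.79)/(1+0.79) ≈ 0.883
SEM = 17.100 * √(1 − 0.883) = 17.100 * √0.117 ≈ 17.100 * 0.343 ≈ 5.857
SE_diff = SEM * √2 ≈ 5.857 * 1.414 ≈ 8.283
z = |94 − 101| / 8.283 = 7 / 8.283 ≈ 0.845

0.85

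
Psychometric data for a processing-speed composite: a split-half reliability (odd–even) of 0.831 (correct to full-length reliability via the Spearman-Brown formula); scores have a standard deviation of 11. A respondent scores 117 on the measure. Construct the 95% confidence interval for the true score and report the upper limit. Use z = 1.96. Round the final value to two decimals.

Full-length reliability (Spearman-Brown) = 2(0.831)/(1+0.831) ≈ 0.9077
SEM = 11.0000*√(1 − 0.9077) ≈ 3.3419
Half-width = 1.96*3.3419 ≈ 6.5501
Upper bound: 117 + 6.5501 = 123.5501

123.55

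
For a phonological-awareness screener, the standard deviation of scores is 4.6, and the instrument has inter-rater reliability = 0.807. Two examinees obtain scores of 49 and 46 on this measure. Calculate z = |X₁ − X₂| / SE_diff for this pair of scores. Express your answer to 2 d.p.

1.05

The standard error of measurement is 4.600*√(1 − 0.807) ≈ 4.600*0.439 ≈ 2.021.
SE_diff = √2 * SEM ≈ 2.858
z = |49 − 46| / 2.858 = 3 / 2.858 ≈ 1.050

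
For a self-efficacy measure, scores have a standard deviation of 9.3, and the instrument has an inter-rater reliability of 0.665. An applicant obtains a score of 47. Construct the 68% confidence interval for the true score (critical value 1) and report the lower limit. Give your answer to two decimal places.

SEM = 9.3000·√(1 − 0.6650) ≈ 5.3828
1 · SEM ≈ 5.3828
Lower bound: 47 − 5.3828 = 41.6172

41.62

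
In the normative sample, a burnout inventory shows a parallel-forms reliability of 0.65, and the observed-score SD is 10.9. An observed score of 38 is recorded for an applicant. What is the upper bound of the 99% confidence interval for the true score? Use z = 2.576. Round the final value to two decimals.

SEM = 10.9000 * √(1 − 0.6500) = 10.9000 * √0.3500 ≈ 10.9000 * 0.5916 ≈ 6.4485
2.576 * SEM ≈ 16.6114
Upper limit = 38 + 16.6114 ≈ 54.6114

54.61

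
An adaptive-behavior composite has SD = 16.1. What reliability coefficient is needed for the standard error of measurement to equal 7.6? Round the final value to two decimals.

r = 1 − (SEM / SD)² = 1 − (7.6000 / 16.1)² ≈ 1 − 0.2228 ≈ 0.7772

0.78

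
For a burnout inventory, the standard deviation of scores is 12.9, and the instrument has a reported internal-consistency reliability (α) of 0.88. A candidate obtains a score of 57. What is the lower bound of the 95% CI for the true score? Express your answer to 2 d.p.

SEM = 12.90000 · √(1 − 0.88000) = 12.90000 · √0.12000 ≈ 12.90000 · 0.34641 ≈ 4.46869
Margin = 1.96 · 4.46869 ≈ 8.75863
Lower limit = 57 − 8.75863 ≈ 48.24137

48.24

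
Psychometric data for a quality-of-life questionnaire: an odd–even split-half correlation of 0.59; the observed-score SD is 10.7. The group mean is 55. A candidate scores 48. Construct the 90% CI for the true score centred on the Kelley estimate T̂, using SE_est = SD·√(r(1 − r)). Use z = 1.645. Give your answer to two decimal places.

Full-length reliability (Spearman-Brown) = 2(0.59)/(1+0.59) ≈ 0.7421
Estimated true score = 0.7421·48 + (1 − 0.7421)·55 ≈ 49.8050
SE_est = 10.7000·√(0.7421·0.2579) ≈ 4.6808
90% CI: 49.8050 ± 7.6999 ≈ (42.1051, 57.5049)

[42.11, 57.50]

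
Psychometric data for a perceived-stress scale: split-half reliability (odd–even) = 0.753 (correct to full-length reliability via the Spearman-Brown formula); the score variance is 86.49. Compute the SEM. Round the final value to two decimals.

3.49

SD = √86.49 = 9.300
Full-length reliability (Spearman-Brown) = 2(0.753)/(1+0.753) ≃ 0.859
SEM = 9.300*√(1 − 0.859) ≃ 3.491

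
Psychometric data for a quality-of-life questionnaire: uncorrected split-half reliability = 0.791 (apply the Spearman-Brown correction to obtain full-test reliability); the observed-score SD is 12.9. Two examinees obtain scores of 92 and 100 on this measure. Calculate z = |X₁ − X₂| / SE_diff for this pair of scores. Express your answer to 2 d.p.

1.28

Full-length reliability (Spearman-Brown) = 2(0.791)/(1+0.791) ≈ 0.8833
SEM = 12.9000 · √(1 − 0.8833) = 12.9000 · √0.1167 ≈ 12.9000 · 0.3416 ≈ 4.4067
SE_diff = √2 · SEM ≈ 6.2320
z = |92 − 100| / 6.2320 = 8 / 6.2320 ≈ 1.2837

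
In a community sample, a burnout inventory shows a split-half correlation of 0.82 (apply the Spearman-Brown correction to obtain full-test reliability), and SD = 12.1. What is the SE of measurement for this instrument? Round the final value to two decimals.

Spearman-Brown: r = 2(0.82) / (1 + 0.82) = 1.6400 / 1.8200 ≈ 0.9011
SEM = 12.1000 * √(1 − 0.9011) = 12.1000 * √0.0989 ≈ 12.1000 * 0.3145 ≈ 3.8053

3.81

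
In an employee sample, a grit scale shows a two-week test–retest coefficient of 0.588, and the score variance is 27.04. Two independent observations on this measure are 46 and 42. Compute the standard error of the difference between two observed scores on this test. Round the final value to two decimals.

σ = 27.04^(1/2) = 5.200
SEM = 5.200 · √(1 − 0.588) = 5.200 · √0.412 ≃ 5.200 · 0.642 ≃ 3.338
SE_diff = √2 · SEM ≃ 4.720

4.72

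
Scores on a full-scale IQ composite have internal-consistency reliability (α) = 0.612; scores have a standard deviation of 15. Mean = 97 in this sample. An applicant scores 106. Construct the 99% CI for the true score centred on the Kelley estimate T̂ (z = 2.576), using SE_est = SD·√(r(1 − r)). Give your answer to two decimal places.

[83.68, 121.34]

T̂ = 0.612(106) + 0.388(97) ≈ 102.508
SE_est = SD * √(r(1 − r)) = 15.000 * √0.237 ≈ 15.000 * 0.487 ≈ 7.309
CI = 102.508 ± 2.576 * 7.309 → [83.679, 121.337]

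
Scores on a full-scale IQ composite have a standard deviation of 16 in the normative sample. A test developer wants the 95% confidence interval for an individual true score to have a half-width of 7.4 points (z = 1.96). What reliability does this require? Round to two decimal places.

Required SEM = 7.4 / 1.96 ≈ 3.7755
Required reliability = 1 − (SEM/SD)² = 1 − 0.0557 ≈ 0.9443

0.94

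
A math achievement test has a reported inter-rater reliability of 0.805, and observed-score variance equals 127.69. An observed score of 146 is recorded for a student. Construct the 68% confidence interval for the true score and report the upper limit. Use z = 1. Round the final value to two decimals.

150.99

SD = √127.69 = 11.300
SEM = 11.300·√(1 − 0.805) ≈ 4.990
Half-width = 1·4.990 ≈ 4.990
Upper bound: 146 + 4.990 = 150.990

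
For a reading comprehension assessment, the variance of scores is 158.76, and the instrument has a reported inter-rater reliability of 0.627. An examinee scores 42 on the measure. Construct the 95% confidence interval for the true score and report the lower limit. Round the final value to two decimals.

26.92

SD = √158.76 ≈ 12.60000
The standard error of measurement is 12.60000×√(1 − 0.62700) ≈ 12.60000×0.61074 ≈ 7.69529.
1.96 × SEM ≈ 15.08277
Lower bound: 42 − 15.08277 = 26.91723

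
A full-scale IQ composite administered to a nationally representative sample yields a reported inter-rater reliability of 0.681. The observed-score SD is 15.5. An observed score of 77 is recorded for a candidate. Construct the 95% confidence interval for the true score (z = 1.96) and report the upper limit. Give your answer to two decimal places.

SEM = 15.5000 · √(1 − 0.6810) = 15.5000 · √0.3190 ≃ 15.5000 · 0.5648 ≃ 8.7544
Margin = 1.96 · 8.7544 ≃ 17.1586
Upper limit = 77 + 17.1586 ≃ 94.1586

94.16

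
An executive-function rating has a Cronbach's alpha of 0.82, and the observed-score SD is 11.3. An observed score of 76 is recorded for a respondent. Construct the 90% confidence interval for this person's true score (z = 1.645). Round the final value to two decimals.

SEM = 11.3000 × √(1 − 0.8200) = 11.3000 × √0.1800 ≈ 11.3000 × 0.4243 ≈ 4.7942
Half-width = 1.645×4.7942 ≈ 7.8864
CI = 76 ± 7.8864 → [68.1136, 83.8864]

[68.11, 83.89]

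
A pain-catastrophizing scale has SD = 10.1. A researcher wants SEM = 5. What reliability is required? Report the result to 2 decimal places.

r = 1 − (SEM / SD)² = 1 − (5.0000 / 10.1)² ≈ 1 − 0.2451 ≈ 0.7549

0.75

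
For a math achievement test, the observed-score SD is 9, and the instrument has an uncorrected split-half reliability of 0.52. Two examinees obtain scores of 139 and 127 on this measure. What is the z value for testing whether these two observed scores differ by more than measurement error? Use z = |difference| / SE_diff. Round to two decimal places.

Full-length reliability (Spearman-Brown) = 2(0.52)/(1+0.52) ≃ 0.68421
SEM = 9.00000 × √(1 − 0.68421) = 9.00000 × √0.31579 ≃ 9.00000 × 0.56195 ≃ 5.05756
SE_diff = √2 × SEM ≃ 7.15247
z = 12 / 7.15247 ≃ 1.67774

1.68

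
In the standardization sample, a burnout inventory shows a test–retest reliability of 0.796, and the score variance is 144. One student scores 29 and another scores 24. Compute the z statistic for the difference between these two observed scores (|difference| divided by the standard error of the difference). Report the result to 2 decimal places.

0.65

SD = √144 = 12.0000
SEM = 12.0000 * √(1 − 0.7960) = 12.0000 * √0.2040 ≈ 12.0000 * 0.4517 ≈ 5.4200
SE_diff = √2 * SEM ≈ 7.6650
z = |29 − 24| / 7.6650 = 5 / 7.6650 ≈ 0.6523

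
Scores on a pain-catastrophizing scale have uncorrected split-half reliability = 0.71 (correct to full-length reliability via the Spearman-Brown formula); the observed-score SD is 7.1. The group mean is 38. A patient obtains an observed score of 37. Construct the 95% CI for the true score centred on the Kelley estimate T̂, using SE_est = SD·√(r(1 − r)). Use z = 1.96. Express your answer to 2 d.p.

r_full = 2·0.71 / (1 + 0.71) ≈ 0.83041
T̂ = 0.83041(37) + 0.16959(38) ≈ 37.16959
SE_est = SD · √(r(1 − r)) = 7.10000 · √0.14083 ≈ 7.10000 · 0.37527 ≈ 2.66444
CI = 37.16959 ± 1.96 · 2.66444 → [31.94729, 42.39189]

[31.95, 42.39]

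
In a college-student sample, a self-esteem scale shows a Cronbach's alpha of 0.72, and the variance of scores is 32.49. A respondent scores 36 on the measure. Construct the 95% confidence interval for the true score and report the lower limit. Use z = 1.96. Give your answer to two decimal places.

30.09

σ = 32.49^(1/2) = 5.7000
SEM = 5.7000·√(1 − 0.7200) ≈ 3.0162
Margin = 1.96 · 3.0162 ≈ 5.9117
Lower limit = 36 − 5.9117 ≈ 30.0883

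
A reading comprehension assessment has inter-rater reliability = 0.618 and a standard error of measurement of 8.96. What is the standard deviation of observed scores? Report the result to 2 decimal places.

SD = SEM / √(1 − r) = 8.96 / √0.3820 ≃ 8.96 / 0.6181 ≃ 14.4969

14.50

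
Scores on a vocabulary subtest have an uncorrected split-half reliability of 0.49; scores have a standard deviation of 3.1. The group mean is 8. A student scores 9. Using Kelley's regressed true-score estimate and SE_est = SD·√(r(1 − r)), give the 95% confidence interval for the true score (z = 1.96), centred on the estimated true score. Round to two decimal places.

Full-length reliability (Spearman-Brown) = 2(0.49)/(1+0.49) ≃ 0.65772
T̂ = 0.65772(9) + 0.34228(8) ≃ 8.65772
SE_est = 3.10000·√[r(1 − r)] ≃ 1.47087
95% CI: 8.65772 ± 2.88290 ≃ (5.77482, 11.54062)

[5.77, 11.54]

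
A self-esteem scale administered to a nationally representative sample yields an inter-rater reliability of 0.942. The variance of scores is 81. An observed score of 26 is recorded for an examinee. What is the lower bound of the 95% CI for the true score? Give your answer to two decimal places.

σ = 81^(1/2) = 9.0000
SEM = 9.0000 * √(1 − 0.9420) = 9.0000 * √0.0580 ≈ 9.0000 * 0.2408 ≈ 2.1675
Half-width = 1.96*2.1675 ≈ 4.2483
Lower bound: 26 − 4.2483 = 21.7517

21.75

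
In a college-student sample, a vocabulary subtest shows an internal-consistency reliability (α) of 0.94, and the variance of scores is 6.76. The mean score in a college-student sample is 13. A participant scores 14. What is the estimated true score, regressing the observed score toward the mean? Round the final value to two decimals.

Estimated true score = 0.94000·14 + (1 − 0.94000)·13 ≃ 13.94000

13.94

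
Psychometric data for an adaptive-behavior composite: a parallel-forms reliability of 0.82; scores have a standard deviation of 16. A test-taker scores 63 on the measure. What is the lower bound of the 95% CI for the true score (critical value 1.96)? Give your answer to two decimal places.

49.70

SEM = 16.00000 * √(1 − 0.82000) = 16.00000 * √0.18000 ≈ 16.00000 * 0.42426 ≈ 6.78823
1.96 * SEM ≈ 13.30492
Lower limit = 63 − 13.30492 ≈ 49.69508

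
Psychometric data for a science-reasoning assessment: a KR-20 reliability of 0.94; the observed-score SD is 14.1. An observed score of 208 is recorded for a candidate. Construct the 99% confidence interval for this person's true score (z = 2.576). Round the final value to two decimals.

The standard error of measurement is 14.1000×√(1 − 0.9400) ≃ 14.1000×0.2449 ≃ 3.4538.
Half-width = 2.576×3.4538 ≃ 8.8969
Interval: (199.1031, 216.8969)

[199.10, 216.90]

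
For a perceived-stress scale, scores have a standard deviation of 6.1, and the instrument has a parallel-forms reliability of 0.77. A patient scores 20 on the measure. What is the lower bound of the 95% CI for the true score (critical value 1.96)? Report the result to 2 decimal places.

SEM = 6.100 * √(1 − 0.770) = 6.100 * √0.230 ≃ 6.100 * 0.480 ≃ 2.925
Margin = 1.96 * 2.925 ≃ 5.734
Lower bound: 20 − 5.734 = 14.266

14.27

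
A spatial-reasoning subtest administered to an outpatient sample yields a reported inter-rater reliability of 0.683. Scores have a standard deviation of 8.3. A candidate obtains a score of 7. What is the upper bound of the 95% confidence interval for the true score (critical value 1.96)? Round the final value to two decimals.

SEM = 8.30000*√(1 − 0.68300) ≃ 4.67313
Margin = 1.96 * 4.67313 ≃ 9.15933
Upper limit = 7 + 9.15933 ≃ 16.15933

16.16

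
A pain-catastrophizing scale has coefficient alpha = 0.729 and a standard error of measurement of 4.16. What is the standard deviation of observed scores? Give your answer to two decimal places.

7.99

SD = 4.16 / √(1 − 0.729) ≈ 7.99114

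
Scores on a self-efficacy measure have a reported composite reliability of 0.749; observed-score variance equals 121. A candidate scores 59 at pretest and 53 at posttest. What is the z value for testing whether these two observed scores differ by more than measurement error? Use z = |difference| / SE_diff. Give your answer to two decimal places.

SD = √121 ≃ 11.00000
SEM = 11.00000 · √(1 − 0.74900) = 11.00000 · √0.25100 ≃ 11.00000 · 0.50100 ≃ 5.51099
Standard error of the difference = 5.51099·√2 ≃ 7.79372
z = |59 − 53| / 7.79372 = 6 / 7.79372 ≃ 0.76985

0.77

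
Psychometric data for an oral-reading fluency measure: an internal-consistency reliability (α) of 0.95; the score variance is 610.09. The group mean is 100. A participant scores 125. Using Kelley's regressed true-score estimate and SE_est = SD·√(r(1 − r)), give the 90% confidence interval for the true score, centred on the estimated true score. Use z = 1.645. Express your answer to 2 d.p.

SD = √610.09 = 24.7000
T̂ = 0.9500(125) + 0.0500(100) ≈ 123.7500
SE_est = SD × √(r(1 − r)) = 24.7000 × √0.0475 ≈ 24.7000 × 0.2179 ≈ 5.3832
90% CI: 123.7500 ± 8.8554 ≈ (114.8946, 132.6054)

[114.89, 132.61]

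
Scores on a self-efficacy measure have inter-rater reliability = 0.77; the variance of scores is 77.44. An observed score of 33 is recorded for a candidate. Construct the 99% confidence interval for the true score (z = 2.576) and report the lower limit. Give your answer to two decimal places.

22.13

SD = √77.44 = 8.8000
SEM = 8.8000 * √(1 − 0.7700) = 8.8000 * √0.2300 ≈ 8.8000 * 0.4796 ≈ 4.2203
2.576 * SEM ≈ 10.8716
Lower bound: 33 − 10.8716 = 22.1284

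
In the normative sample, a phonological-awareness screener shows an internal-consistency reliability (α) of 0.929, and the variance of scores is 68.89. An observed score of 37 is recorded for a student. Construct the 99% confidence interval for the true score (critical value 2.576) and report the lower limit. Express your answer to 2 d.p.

31.30

SD = √68.89 = 8.300
SEM = 8.300 * √(1 − 0.929) = 8.300 * √0.071 ≈ 8.300 * 0.266 ≈ 2.212
2.576 * SEM ≈ 5.697
Lower limit = 37 − 5.697 ≈ 31.303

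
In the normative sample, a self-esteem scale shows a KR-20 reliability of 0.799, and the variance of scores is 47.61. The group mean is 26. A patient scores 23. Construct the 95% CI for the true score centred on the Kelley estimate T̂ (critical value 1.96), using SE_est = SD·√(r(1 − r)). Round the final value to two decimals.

[18.18, 29.02]

SD = √47.61 ≃ 6.90000
T̂ = 0.79900(23) + 0.20100(26) ≃ 23.60300
SE_est = SD × √(r(1 − r)) = 6.90000 × √0.16060 ≃ 6.90000 × 0.40075 ≃ 2.76516
95% CI: 23.60300 ± 5.41972 ≃ (18.18328, 29.02272)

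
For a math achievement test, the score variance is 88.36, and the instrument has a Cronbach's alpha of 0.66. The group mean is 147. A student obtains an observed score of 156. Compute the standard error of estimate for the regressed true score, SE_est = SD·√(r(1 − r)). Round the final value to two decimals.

4.45

SD = √88.36 = 9.4000
SE_est = 9.4000·√[r(1 − r)] ≈ 4.4529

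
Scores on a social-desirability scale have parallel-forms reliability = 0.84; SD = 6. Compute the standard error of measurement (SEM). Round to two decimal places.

2.40

SEM = 6.00000 × √(1 − 0.84000) = 6.00000 × √0.16000 ≈ 6.00000 × 0.40000 ≈ 2.40000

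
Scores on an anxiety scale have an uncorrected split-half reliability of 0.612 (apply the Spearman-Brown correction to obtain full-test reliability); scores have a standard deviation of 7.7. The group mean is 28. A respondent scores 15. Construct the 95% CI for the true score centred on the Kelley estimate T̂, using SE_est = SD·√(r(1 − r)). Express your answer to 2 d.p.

[11.68, 24.58]

Spearman-Brown: r = 2(0.612) / (1 + 0.612) = 1.2240 / 1.6120 ≈ 0.7593
T̂ = r·X + (1 − r)·M = 0.7593×15 + 0.2407×28 ≈ 11.3896 + 6.7395 ≈ 18.1290
SE_est = SD × √(r(1 − r)) = 7.7000 × √0.1828 ≈ 7.7000 × 0.4275 ≈ 3.2918
95% CI: 18.1290 ± 6.4519 ≈ (11.6771, 24.5809)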